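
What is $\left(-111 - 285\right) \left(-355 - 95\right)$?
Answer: $178200$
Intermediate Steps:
$\left(-111 - 285\right) \left(-355 - 95\right) = \left(-111 - 285\right) \left(-450\right) = \left(-396\right) \left(-450\right) = 178200$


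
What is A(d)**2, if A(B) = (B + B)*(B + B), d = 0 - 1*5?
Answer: 10000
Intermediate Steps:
d = -5 (d = 0 - 5 = -5)
A(B) = 4*B**2 (A(B) = (2*B)*(2*B) = 4*B**2)
A(d)**2 = (4*(-5)**2)**2 = (4*25)**2 = 100**2 = 10000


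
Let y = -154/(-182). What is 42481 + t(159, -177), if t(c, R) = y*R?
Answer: 550306/13 ≈ 42331.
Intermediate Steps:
y = 11/13 (y = -154*(-1/182) = 11/13 ≈ 0.84615)
t(c, R) = 11*R/13
42481 + t(159, -177) = 42481 + (11/13)*(-177) = 42481 - 1947/13 = 550306/13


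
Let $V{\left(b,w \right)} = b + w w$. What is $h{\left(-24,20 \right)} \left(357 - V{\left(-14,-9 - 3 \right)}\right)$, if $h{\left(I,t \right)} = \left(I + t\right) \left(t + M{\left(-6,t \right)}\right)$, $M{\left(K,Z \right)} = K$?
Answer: $-12712$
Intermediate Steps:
$V{\left(b,w \right)} = b + w^{2}$
$h{\left(I,t \right)} = \left(-6 + t\right) \left(I + t\right)$ ($h{\left(I,t \right)} = \left(I + t\right) \left(t - 6\right) = \left(I + t\right) \left(-6 + t\right) = \left(-6 + t\right) \left(I + t\right)$)
$h{\left(-24,20 \right)} \left(357 - V{\left(-14,-9 - 3 \right)}\right) = \left(20^{2} - -144 - 120 - 480\right) \left(357 - \left(-14 + \left(-9 - 3\right)^{2}\right)\right) = \left(400 + 144 - 120 - 480\right) \left(357 - \left(-14 + \left(-12\right)^{2}\right)\right) = - 56 \left(357 - \left(-14 + 144\right)\right) = - 56 \left(357 - 130\right) = \left(-56\right) 227 = -12712$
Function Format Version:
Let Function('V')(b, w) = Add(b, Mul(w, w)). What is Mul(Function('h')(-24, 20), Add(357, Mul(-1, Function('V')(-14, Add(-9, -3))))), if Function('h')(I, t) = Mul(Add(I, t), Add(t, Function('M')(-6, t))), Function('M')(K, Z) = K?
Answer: -12712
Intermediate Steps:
Function('V')(b, w) = Add(b, Pow(w, 2))
Function('h')(I, t) = Mul(Add(-6, t), Add(I, t)) (Function('h')(I, t) = Mul(Add(I, t), Add(t, -6)) = Mul(Add(I, t), Add(-6, t)) = Mul(Add(-6, t), Add(I, t)))
Mul(Function('h')(-24, 20), Add(357, Mul(-1, Function('V')(-14, Add(-9, -3))))) = Mul(Add(Pow(20, 2), Mul(-6, -24), Mul(-6, 20), Mul(-24, 20)), Add(357, Mul(-1, Add(-14, Pow(Add(-9, -3), 2))))) = Mul(Add(400, 144, -120, -480), Add(357, Mul(-1, Add(-14, Pow(-12, 2))))) = Mul(-56, Add(357, Mul(-1, Add(-14, 144)))) = Mul(-56, Add(357, Mul(-1, 130))) = Mul(-56, Add(357, -130)) = Mul(-56, 227) = -12712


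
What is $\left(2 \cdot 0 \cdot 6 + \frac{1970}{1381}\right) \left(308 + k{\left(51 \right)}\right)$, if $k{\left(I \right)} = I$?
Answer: $\frac{707230}{1381} \approx 512.11$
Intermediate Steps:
$\left(2 \cdot 0 \cdot 6 + \frac{1970}{1381}\right) \left(308 + k{\left(51 \right)}\right) = \left(2 \cdot 0 \cdot 6 + \frac{1970}{1381}\right) \left(308 + 51\right) = \left(0 \cdot 6 + 1970 \cdot \frac{1}{1381}\right) 359 = \left(0 + \frac{1970}{1381}\right) 359 = \frac{1970}{1381} \cdot 359 = \frac{707230}{1381}$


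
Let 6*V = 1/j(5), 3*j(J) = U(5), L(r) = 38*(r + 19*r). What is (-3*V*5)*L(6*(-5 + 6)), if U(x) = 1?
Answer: -34200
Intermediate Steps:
L(r) = 760*r (L(r) = 38*(20*r) = 760*r)
j(J) = ⅓ (j(J) = (⅓)*1 = ⅓)
V = ½ (V = 1/(6*(⅓)) = (⅙)*3 = ½ ≈ 0.50000)
(-3*V*5)*L(6*(-5 + 6)) = (-3*½*5)*(760*(6*(-5 + 6))) = (-3/2*5)*(760*(6*1)) = -5700*6 = -15/2*4560 = -34200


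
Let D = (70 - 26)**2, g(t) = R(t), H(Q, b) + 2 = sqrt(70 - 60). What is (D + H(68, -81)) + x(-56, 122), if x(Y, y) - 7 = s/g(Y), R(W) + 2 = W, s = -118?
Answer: 56348/29 + sqrt(10) ≈ 1946.2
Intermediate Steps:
H(Q, b) = -2 + sqrt(10) (H(Q, b) = -2 + sqrt(70 - 60) = -2 + sqrt(10))
R(W) = -2 + W
g(t) = -2 + t
D = 1936 (D = 44**2 = 1936)
x(Y, y) = 7 - 118/(-2 + Y)
(D + H(68, -81)) + x(-56, 122) = (1936 + (-2 + sqrt(10))) + (-132 + 7*(-56))/(-2 - 56) = (1934 + sqrt(10)) + (-132 - 392)/(-58) = (1934 + sqrt(10)) - 1/58*(-524) = (1934 + sqrt(10)) + 262/29 = 56348/29 + sqrt(10)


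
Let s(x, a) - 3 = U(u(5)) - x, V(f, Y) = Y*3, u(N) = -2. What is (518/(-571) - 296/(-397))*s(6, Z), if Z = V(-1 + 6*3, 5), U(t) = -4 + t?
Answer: 329670/226687 ≈ 1.4543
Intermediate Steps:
V(f, Y) = 3*Y
Z = 15 (Z = 3*5 = 15)
s(x, a) = -3 - x (s(x, a) = 3 + ((-4 - 2) - x) = 3 + (-6 - x) = -3 - x)
(518/(-571) - 296/(-397))*s(6, Z) = (518/(-571) - 296/(-397))*(-3 - 1*6) = (518*(-1/571) - 296*(-1/397))*(-3 - 6) = (-518/571 + 296/397)*(-9) = -36630/226687*(-9) = 329670/226687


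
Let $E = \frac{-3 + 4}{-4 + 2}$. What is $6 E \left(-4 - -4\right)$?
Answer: $0$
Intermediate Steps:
$E = - \frac{1}{2}$ ($E = 1 \frac{1}{-2} = 1 \left(- \frac{1}{2}\right) = - \frac{1}{2} \approx -0.5$)
$6 E \left(-4 - -4\right) = 6 \left(- \frac{1}{2}\right) \left(-4 - -4\right) = - 3 \left(-4 + 4\right) = \left(-3\right) 0 = 0$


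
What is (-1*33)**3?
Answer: -35937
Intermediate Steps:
(-1*33)**3 = (-33)**3 = -35937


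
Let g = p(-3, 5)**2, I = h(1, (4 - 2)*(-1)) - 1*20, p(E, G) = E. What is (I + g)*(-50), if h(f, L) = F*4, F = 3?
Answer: -50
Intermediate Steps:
h(f, L) = 12 (h(f, L) = 3*4 = 12)
I = -8 (I = 12 - 1*20 = 12 - 20 = -8)
g = 9 (g = (-3)**2 = 9)
(I + g)*(-50) = (-8 + 9)*(-50) = 1*(-50) = -50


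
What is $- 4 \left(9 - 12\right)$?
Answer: $12$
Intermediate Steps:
$- 4 \left(9 - 12\right) = \left(-4\right) \left(-3\right) = 12$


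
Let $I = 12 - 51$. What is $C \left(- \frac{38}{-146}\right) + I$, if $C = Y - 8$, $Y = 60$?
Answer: $- \frac{1859}{73} \approx -25.466$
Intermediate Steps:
$I = -39$
$C = 52$ ($C = 60 - 8 = 52$)
$C \left(- \frac{38}{-146}\right) + I = 52 \left(- \frac{38}{-146}\right) - 39 = 52 \left(\left(-38\right) \left(- \frac{1}{146}\right)\right) - 39 = 52 \cdot \frac{19}{73} - 39 = \frac{988}{73} - 39 = - \frac{1859}{73}$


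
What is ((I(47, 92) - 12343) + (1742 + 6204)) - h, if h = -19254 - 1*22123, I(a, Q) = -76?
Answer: 36904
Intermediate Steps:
h = -41377 (h = -19254 - 22123 = -41377)
((I(47, 92) - 12343) + (1742 + 6204)) - h = ((-76 - 12343) + (1742 + 6204)) - 1*(-41377) = (-12419 + 7946) + 41377 = -4473 + 41377 = 36904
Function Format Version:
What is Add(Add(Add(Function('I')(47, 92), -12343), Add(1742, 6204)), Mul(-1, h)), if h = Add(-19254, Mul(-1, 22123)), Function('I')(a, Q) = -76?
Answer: 36904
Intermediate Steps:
h = -41377 (h = Add(-19254, -22123) = -41377)
Add(Add(Add(Function('I')(47, 92), -12343), Add(1742, 6204)), Mul(-1, h)) = Add(Add(Add(-76, -12343), Add(1742, 6204)), Mul(-1, -41377)) = Add(Add(-12419, 7946), 41377) = Add(-4473, 41377) = 36904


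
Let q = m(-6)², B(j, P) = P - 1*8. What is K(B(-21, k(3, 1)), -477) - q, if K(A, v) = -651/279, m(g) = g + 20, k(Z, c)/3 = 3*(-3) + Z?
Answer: -595/3 ≈ -198.33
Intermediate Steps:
k(Z, c) = -27 + 3*Z (k(Z, c) = 3*(3*(-3) + Z) = 3*(-9 + Z) = -27 + 3*Z)
m(g) = 20 + g
B(j, P) = -8 + P (B(j, P) = P - 8 = -8 + P)
q = 196 (q = (20 - 6)² = 14² = 196)
K(A, v) = -7/3 (K(A, v) = -651*1/279 = -7/3)
K(B(-21, k(3, 1)), -477) - q = -7/3 - 1*196 = -7/3 - 196 = -595/3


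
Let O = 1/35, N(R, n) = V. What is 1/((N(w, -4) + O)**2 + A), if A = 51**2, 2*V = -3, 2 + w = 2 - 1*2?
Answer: 4900/12755509 ≈ 0.00038415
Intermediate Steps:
w = -2 (w = -2 + (2 - 1*2) = -2 + (2 - 2) = -2 + 0 = -2)
V = -3/2 (V = (1/2)*(-3) = -3/2 ≈ -1.5000)
N(R, n) = -3/2
A = 2601
O = 1/35 ≈ 0.028571
1/((N(w, -4) + O)**2 + A) = 1/((-3/2 + 1/35)**2 + 2601) = 1/((-103/70)**2 + 2601) = 1/(10609/4900 + 2601) = 1/(12755509/4900) = 4900/12755509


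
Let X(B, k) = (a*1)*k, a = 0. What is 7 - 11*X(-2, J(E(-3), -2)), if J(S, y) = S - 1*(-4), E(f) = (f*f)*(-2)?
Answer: 7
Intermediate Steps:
E(f) = -2*f² (E(f) = f²*(-2) = -2*f²)
J(S, y) = 4 + S (J(S, y) = S + 4 = 4 + S)
X(B, k) = 0 (X(B, k) = (0*1)*k = 0*k = 0)
7 - 11*X(-2, J(E(-3), -2)) = 7 - 11*0 = 7 + 0 = 7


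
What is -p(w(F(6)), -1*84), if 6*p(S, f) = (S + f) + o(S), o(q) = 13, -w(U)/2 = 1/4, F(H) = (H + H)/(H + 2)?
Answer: 143/12 ≈ 11.917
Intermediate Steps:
F(H) = 2*H/(2 + H) (F(H) = (2*H)/(2 + H) = 2*H/(2 + H))
w(U) = -½ (w(U) = -2/4 = -2*¼ = -½)
p(S, f) = 13/6 + S/6 + f/6 (p(S, f) = ((S + f) + 13)/6 = (13 + S + f)/6 = 13/6 + S/6 + f/6)
-p(w(F(6)), -1*84) = -(13/6 + (⅙)*(-½) + (-1*84)/6) = -(13/6 - 1/12 + (⅙)*(-84)) = -(13/6 - 1/12 - 14) = -1*(-143/12) = 143/12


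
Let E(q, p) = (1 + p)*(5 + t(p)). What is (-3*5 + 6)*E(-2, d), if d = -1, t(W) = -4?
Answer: 0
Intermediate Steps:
E(q, p) = 1 + p (E(q, p) = (1 + p)*(5 - 4) = (1 + p)*1 = 1 + p)
(-3*5 + 6)*E(-2, d) = (-3*5 + 6)*(1 - 1) = (-15 + 6)*0 = -9*0 = 0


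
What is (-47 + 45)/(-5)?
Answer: ⅖ ≈ 0.40000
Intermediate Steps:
(-47 + 45)/(-5) = -2*(-⅕) = ⅖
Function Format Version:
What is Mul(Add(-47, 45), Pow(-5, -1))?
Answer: Rational(2, 5) ≈ 0.40000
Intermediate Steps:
Mul(Add(-47, 45), Pow(-5, -1)) = Mul(-2, Rational(-1, 5)) = Rational(2, 5)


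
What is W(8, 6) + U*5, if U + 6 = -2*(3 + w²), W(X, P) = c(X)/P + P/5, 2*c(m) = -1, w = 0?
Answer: -3533/60 ≈ -58.883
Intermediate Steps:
c(m) = -½ (c(m) = (½)*(-1) = -½)
W(X, P) = -1/(2*P) + P/5
U = -12 (U = -6 - 2*(3 + 0²) = -6 - 2*(3 + 0) = -6 - 2*3 = -6 - 6 = -12)
W(8, 6) + U*5 = (-½/6 + (⅕)*6) - 12*5 = (-½*⅙ + 6/5) - 60 = (-1/12 + 6/5) - 60 = 67/60 - 60 = -3533/60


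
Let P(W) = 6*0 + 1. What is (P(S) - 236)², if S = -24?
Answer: 55225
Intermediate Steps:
P(W) = 1 (P(W) = 0 + 1 = 1)
(P(S) - 236)² = (1 - 236)² = (-235)² = 55225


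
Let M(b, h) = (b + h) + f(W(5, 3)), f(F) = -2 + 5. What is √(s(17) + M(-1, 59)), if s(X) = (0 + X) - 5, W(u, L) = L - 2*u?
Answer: √73 ≈ 8.5440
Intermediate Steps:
f(F) = 3
s(X) = -5 + X (s(X) = X - 5 = -5 + X)
M(b, h) = 3 + b + h (M(b, h) = (b + h) + 3 = 3 + b + h)
√(s(17) + M(-1, 59)) = √((-5 + 17) + (3 - 1 + 59)) = √(12 + 61) = √73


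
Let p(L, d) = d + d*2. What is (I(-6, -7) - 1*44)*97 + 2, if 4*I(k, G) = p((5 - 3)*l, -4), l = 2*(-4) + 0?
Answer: -4557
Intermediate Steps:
l = -8 (l = -8 + 0 = -8)
p(L, d) = 3*d (p(L, d) = d + 2*d = 3*d)
I(k, G) = -3 (I(k, G) = (3*(-4))/4 = (¼)*(-12) = -3)
(I(-6, -7) - 1*44)*97 + 2 = (-3 - 1*44)*97 + 2 = (-3 - 44)*97 + 2 = -47*97 + 2 = -4559 + 2 = -4557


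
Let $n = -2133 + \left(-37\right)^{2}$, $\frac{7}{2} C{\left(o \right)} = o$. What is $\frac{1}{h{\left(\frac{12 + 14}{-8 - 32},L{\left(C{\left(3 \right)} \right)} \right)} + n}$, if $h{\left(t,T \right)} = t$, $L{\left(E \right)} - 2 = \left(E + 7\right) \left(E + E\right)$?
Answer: $- \frac{20}{15293} \approx -0.0013078$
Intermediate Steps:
$C{\left(o \right)} = \frac{2 o}{7}$
$L{\left(E \right)} = 2 + 2 E \left(7 + E\right)$ ($L{\left(E \right)} = 2 + \left(E + 7\right) \left(E + E\right) = 2 + \left(7 + E\right) 2 E = 2 + 2 E \left(7 + E\right)$)
$n = -764$ ($n = -2133 + 1369 = -764$)
$\frac{1}{h{\left(\frac{12 + 14}{-8 - 32},L{\left(C{\left(3 \right)} \right)} \right)} + n} = \frac{1}{\frac{12 + 14}{-8 - 32} - 764} = \frac{1}{\frac{26}{-40} - 764} = \frac{1}{26 \left(- \frac{1}{40}\right) - 764} = \frac{1}{- \frac{13}{20} - 764} = \frac{1}{- \frac{15293}{20}} = - \frac{20}{15293}$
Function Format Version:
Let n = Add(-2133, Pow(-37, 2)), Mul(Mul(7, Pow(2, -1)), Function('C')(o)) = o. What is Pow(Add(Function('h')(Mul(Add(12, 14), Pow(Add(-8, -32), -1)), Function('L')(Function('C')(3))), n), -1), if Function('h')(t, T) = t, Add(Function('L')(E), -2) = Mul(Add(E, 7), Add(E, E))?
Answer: Rational(-20, 15293) ≈ -0.0013078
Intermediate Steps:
Function('C')(o) = Mul(Rational(2, 7), o)
Function('L')(E) = Add(2, Mul(2, E, Add(7, E))) (Function('L')(E) = Add(2, Mul(Add(E, 7), Add(E, E))) = Add(2, Mul(Add(7, E), Mul(2, E))) = Add(2, Mul(2, E, Add(7, E))))
n = -764 (n = Add(-2133, 1369) = -764)
Pow(Add(Function('h')(Mul(Add(12, 14), Pow(Add(-8, -32), -1)), Function('L')(Function('C')(3))), n), -1) = Pow(Add(Mul(Add(12, 14), Pow(Add(-8, -32), -1)), -764), -1) = Pow(Add(Mul(26, Pow(-40, -1)), -764), -1) = Pow(Add(Mul(26, Rational(-1, 40)), -764), -1) = Pow(Add(Rational(-13, 20), -764), -1) = Pow(Rational(-15293, 20), -1) = Rational(-20, 15293)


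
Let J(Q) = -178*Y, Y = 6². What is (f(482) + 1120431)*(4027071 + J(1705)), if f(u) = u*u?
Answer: 5438971976565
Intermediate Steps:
Y = 36
J(Q) = -6408 (J(Q) = -178*36 = -6408)
f(u) = u²
(f(482) + 1120431)*(4027071 + J(1705)) = (482² + 1120431)*(4027071 - 6408) = (232324 + 1120431)*4020663 = 1352755*4020663 = 5438971976565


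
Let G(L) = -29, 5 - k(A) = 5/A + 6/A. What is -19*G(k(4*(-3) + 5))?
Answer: 551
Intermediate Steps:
k(A) = 5 - 11/A (k(A) = 5 - (5/A + 6/A) = 5 - 11/A)
-19*G(k(4*(-3) + 5)) = -19*(-29) = 551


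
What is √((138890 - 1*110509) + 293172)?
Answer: √321553 ≈ 567.06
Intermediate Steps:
√((138890 - 1*110509) + 293172) = √((138890 - 110509) + 293172) = √(28381 + 293172) = √321553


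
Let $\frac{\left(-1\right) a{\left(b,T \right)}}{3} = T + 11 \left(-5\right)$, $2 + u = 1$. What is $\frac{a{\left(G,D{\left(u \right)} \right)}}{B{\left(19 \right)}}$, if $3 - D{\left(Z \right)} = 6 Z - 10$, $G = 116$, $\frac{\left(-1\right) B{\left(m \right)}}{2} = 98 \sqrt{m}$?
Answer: $- \frac{27 \sqrt{19}}{931} \approx -0.12641$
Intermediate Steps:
$B{\left(m \right)} = - 196 \sqrt{m}$ ($B{\left(m \right)} = - 2 \cdot 98 \sqrt{m} = - 196 \sqrt{m}$)
$u = -1$ ($u = -2 + 1 = -1$)
$D{\left(Z \right)} = 13 - 6 Z$ ($D{\left(Z \right)} = 3 - \left(6 Z - 10\right) = 3 - \left(-10 + 6 Z\right) = 13 - 6 Z$)
$a{\left(b,T \right)} = 165 - 3 T$ ($a{\left(b,T \right)} = - 3 \left(T + 11 \left(-5\right)\right) = - 3 \left(T - 55\right) = - 3 \left(-55 + T\right) = 165 - 3 T$)
$\frac{a{\left(G,D{\left(u \right)} \right)}}{B{\left(19 \right)}} = \frac{165 - 3 \left(13 - -6\right)}{\left(-196\right) \sqrt{19}} = \left(165 - 3 \left(13 + 6\right)\right) \left(- \frac{\sqrt{19}}{3724}\right) = \left(165 - 57\right) \left(- \frac{\sqrt{19}}{3724}\right) = 108 \left(- \frac{\sqrt{19}}{3724}\right) = - \frac{27 \sqrt{19}}{931}$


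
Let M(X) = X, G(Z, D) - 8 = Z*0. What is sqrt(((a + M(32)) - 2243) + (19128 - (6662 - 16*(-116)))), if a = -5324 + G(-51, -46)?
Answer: sqrt(3083) ≈ 55.525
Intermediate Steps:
G(Z, D) = 8 (G(Z, D) = 8 + Z*0 = 8 + 0 = 8)
a = -5316 (a = -5324 + 8 = -5316)
sqrt(((a + M(32)) - 2243) + (19128 - (6662 - 16*(-116)))) = sqrt(((-5316 + 32) - 2243) + (19128 - (6662 - 16*(-116)))) = sqrt((-5284 - 2243) + (19128 - (6662 + 1856))) = sqrt(-7527 + (19128 - 1*8518)) = sqrt(-7527 + (19128 - 8518)) = sqrt(-7527 + 10610) = sqrt(3083)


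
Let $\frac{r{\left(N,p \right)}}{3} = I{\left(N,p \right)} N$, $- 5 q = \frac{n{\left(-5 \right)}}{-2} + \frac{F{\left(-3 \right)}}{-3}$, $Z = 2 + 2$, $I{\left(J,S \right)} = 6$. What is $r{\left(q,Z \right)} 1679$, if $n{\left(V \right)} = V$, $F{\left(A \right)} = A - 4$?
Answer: $- \frac{146073}{5} \approx -29215.0$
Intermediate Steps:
$F{\left(A \right)} = -4 + A$ ($F{\left(A \right)} = A - 4 = -4 + A$)
$Z = 4$
$q = - \frac{29}{30}$ ($q = - \frac{- \frac{5}{-2} + \frac{-4 - 3}{-3}}{5} = - \frac{\left(-5\right) \left(- \frac{1}{2}\right) - - \frac{7}{3}}{5} = - \frac{\frac{5}{2} + \frac{7}{3}}{5} = \left(- \frac{1}{5}\right) \frac{29}{6} = - \frac{29}{30} \approx -0.96667$)
$r{\left(N,p \right)} = 18 N$ ($r{\left(N,p \right)} = 3 \cdot 6 N = 18 N$)
$r{\left(q,Z \right)} 1679 = 18 \left(- \frac{29}{30}\right) 1679 = \left(- \frac{87}{5}\right) 1679 = - \frac{146073}{5}$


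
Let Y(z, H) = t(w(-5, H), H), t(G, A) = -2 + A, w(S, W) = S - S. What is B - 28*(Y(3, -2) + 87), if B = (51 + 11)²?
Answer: 1520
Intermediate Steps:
w(S, W) = 0
Y(z, H) = -2 + H
B = 3844 (B = 62² = 3844)
B - 28*(Y(3, -2) + 87) = 3844 - 28*((-2 - 2) + 87) = 3844 - 28*(-4 + 87) = 3844 - 28*83 = 3844 - 2324 = 1520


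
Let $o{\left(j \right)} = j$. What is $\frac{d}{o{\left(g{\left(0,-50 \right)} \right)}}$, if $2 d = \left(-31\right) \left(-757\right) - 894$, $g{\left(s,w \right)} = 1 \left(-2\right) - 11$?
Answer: $- \frac{22573}{26} \approx -868.19$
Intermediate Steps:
$g{\left(s,w \right)} = -13$ ($g{\left(s,w \right)} = -2 - 11 = -13$)
$d = \frac{22573}{2}$ ($d = \frac{\left(-31\right) \left(-757\right) - 894}{2} = \frac{23467 - 894}{2} = \frac{1}{2} \cdot 22573 = \frac{22573}{2} \approx 11287.0$)
$\frac{d}{o{\left(g{\left(0,-50 \right)} \right)}} = \frac{22573}{2 \left(-13\right)} = \frac{22573}{2} \left(- \frac{1}{13}\right) = - \frac{22573}{26}$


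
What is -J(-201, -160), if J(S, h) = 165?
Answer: -165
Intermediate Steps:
-J(-201, -160) = -1*165 = -165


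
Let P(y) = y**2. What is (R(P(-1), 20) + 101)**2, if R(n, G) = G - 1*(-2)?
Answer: 15129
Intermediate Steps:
R(n, G) = 2 + G (R(n, G) = G + 2 = 2 + G)
(R(P(-1), 20) + 101)**2 = ((2 + 20) + 101)**2 = (22 + 101)**2 = 123**2 = 15129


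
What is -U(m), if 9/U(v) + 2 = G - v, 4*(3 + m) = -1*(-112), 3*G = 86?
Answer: -27/5 ≈ -5.4000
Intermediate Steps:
G = 86/3 (G = (1/3)*86 = 86/3 ≈ 28.667)
m = 25 (m = -3 + (-1*(-112))/4 = -3 + (1/4)*112 = -3 + 28 = 25)
U(v) = 9/(80/3 - v) (U(v) = 9/(-2 + (86/3 - v)) = 9/(80/3 - v))
-U(m) = -(-27)/(-80 + 3*25) = -(-27)/(-80 + 75) = -(-27)/(-5) = -(-27)*(-1)/5 = -1*27/5 = -27/5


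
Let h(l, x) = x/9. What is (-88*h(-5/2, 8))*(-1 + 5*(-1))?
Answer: 1408/3 ≈ 469.33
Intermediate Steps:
h(l, x) = x/9 (h(l, x) = x*(1/9) = x/9)
(-88*h(-5/2, 8))*(-1 + 5*(-1)) = (-88*8/9)*(-1 + 5*(-1)) = (-88*8/9)*(-1 - 5) = -704/9*(-6) = 1408/3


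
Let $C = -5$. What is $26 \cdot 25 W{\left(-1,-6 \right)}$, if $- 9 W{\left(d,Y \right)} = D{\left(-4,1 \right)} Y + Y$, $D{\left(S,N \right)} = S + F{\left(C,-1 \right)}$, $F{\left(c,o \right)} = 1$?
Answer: $- \frac{2600}{3} \approx -866.67$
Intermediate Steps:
$D{\left(S,N \right)} = 1 + S$ ($D{\left(S,N \right)} = S + 1 = 1 + S$)
$W{\left(d,Y \right)} = \frac{2 Y}{9}$ ($W{\left(d,Y \right)} = - \frac{\left(1 - 4\right) Y + Y}{9} = - \frac{- 3 Y + Y}{9} = - \frac{\left(-2\right) Y}{9} = \frac{2 Y}{9}$)
$26 \cdot 25 W{\left(-1,-6 \right)} = 26 \cdot 25 \cdot \frac{2}{9} \left(-6\right) = 650 \left(- \frac{4}{3}\right) = - \frac{2600}{3}$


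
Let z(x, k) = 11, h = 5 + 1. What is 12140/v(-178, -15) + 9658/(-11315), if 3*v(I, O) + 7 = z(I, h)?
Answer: 103013417/11315 ≈ 9104.1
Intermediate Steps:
h = 6
v(I, O) = 4/3 (v(I, O) = -7/3 + (1/3)*11 = -7/3 + 11/3 = 4/3)
12140/v(-178, -15) + 9658/(-11315) = 12140/(4/3) + 9658/(-11315) = 12140*(3/4) + 9658*(-1/11315) = 9105 - 9658/11315 = 103013417/11315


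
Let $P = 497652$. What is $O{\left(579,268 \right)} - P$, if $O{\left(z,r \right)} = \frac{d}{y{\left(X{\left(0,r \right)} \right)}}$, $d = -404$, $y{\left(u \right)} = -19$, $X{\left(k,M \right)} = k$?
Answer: $- \frac{9454984}{19} \approx -4.9763 \cdot 10^{5}$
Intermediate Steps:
$O{\left(z,r \right)} = \frac{404}{19}$ ($O{\left(z,r \right)} = - \frac{404}{-19} = \left(-404\right) \left(- \frac{1}{19}\right) = \frac{404}{19}$)
$O{\left(579,268 \right)} - P = \frac{404}{19} - 497652 = - \frac{9454984}{19}$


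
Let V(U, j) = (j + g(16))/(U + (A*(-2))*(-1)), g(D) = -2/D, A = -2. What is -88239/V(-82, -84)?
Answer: -60708432/673 ≈ -90206.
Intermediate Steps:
V(U, j) = (-1/8 + j)/(-4 + U) (V(U, j) = (j - 2/16)/(U - 2*(-2)*(-1)) = (j - 2*1/16)/(U + 4*(-1)) = (j - 1/8)/(U - 4) = (-1/8 + j)/(-4 + U))
-88239/V(-82, -84) = -88239*(-4 - 82)/(-1/8 - 84) = -88239/(-673/8/(-86)) = -88239/((-1/86*(-673/8))) = -88239/673/688 = -88239*688/673 = -60708432/673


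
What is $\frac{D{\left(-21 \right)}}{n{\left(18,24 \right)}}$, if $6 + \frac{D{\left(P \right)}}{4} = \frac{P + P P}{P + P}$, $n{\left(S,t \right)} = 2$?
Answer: $-32$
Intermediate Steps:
$D{\left(P \right)} = -24 + \frac{2 \left(P + P^{2}\right)}{P}$ ($D{\left(P \right)} = -24 + 4 \frac{P + P P}{P + P} = -24 + 4 \frac{P + P^{2}}{2 P} = -24 + \frac{2 \left(P + P^{2}\right)}{P}$)
$\frac{D{\left(-21 \right)}}{n{\left(18,24 \right)}} = \frac{-22 + 2 \left(-21\right)}{2} = \left(-22 - 42\right) \frac{1}{2} = \left(-64\right) \frac{1}{2} = -32$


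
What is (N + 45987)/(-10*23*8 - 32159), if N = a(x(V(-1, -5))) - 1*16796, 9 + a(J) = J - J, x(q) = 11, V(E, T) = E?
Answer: -29182/33999 ≈ -0.85832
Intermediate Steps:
a(J) = -9 (a(J) = -9 + (J - J) = -9 + 0 = -9)
N = -16805 (N = -9 - 1*16796 = -9 - 16796 = -16805)
(N + 45987)/(-10*23*8 - 32159) = (-16805 + 45987)/(-10*23*8 - 32159) = 29182/(-230*8 - 32159) = 29182/(-1840 - 32159) = 29182/(-33999) = 29182*(-1/33999) = -29182/33999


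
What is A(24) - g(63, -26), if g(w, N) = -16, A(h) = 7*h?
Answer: 184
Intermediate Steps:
A(24) - g(63, -26) = 7*24 - 1*(-16) = 168 + 16 = 184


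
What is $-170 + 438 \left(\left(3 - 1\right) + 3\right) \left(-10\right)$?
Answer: $-22070$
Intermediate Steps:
$-170 + 438 \left(\left(3 - 1\right) + 3\right) \left(-10\right) = -170 + 438 \left(2 + 3\right) \left(-10\right) = -170 + 438 \cdot 5 \left(-10\right) = -170 + 438 \left(-50\right) = -170 - 21900 = -22070$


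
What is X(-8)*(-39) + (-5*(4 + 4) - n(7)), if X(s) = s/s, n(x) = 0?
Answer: -79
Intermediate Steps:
X(s) = 1
X(-8)*(-39) + (-5*(4 + 4) - n(7)) = 1*(-39) + (-5*(4 + 4) - 1*0) = -39 + (-5*8 + 0) = -39 + (-40 + 0) = -39 - 40 = -79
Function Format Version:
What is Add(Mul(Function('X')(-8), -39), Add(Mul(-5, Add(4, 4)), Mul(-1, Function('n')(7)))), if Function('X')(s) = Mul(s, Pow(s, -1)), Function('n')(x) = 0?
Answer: -79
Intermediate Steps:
Function('X')(s) = 1
Add(Mul(Function('X')(-8), -39), Add(Mul(-5, Add(4, 4)), Mul(-1, Function('n')(7)))) = Add(Mul(1, -39), Add(Mul(-5, Add(4, 4)), Mul(-1, 0))) = Add(-39, Add(Mul(-5, 8), 0)) = Add(-39, Add(-40, 0)) = Add(-39, -40) = -79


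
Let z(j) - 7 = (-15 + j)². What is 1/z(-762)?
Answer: 1/603736 ≈ 1.6564e-6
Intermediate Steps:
z(j) = 7 + (-15 + j)²
1/z(-762) = 1/(7 + (-15 - 762)²) = 1/(7 + (-777)²) = 1/(7 + 603729) = 1/603736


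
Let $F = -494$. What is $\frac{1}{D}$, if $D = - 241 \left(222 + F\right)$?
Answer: $\frac{1}{65552} \approx 1.5255 \cdot 10^{-5}$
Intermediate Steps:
$D = 65552$ ($D = - 241 \left(222 - 494\right) = \left(-241\right) \left(-272\right) = 65552$)
$\frac{1}{D} = \frac{1}{65552}$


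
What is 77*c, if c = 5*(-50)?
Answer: -19250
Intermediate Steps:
c = -250
77*c = 77*(-250) = -19250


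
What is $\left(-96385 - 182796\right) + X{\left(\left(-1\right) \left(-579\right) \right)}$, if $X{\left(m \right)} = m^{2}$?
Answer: $56060$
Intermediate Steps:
$\left(-96385 - 182796\right) + X{\left(\left(-1\right) \left(-579\right) \right)} = \left(-96385 - 182796\right) + \left(\left(-1\right) \left(-579\right)\right)^{2} = -279181 + 579^{2} = -279181 + 335241 = 56060$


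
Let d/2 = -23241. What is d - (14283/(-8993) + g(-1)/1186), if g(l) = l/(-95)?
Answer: -89028115907/1915390 ≈ -46480.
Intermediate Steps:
g(l) = -l/95 (g(l) = l*(-1/95) = -l/95)
d = -46482 (d = 2*(-23241) = -46482)
d - (14283/(-8993) + g(-1)/1186) = -46482 - (14283/(-8993) - 1/95*(-1)/1186) = -46482 - (14283*(-1/8993) + (1/95)*(1/1186)) = -46482 - (-27/17 + 1/112670) = -46482 - 1*(-3042073/1915390) = -46482 + 3042073/1915390 = -89028115907/1915390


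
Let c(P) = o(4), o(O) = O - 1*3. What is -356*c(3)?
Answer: -356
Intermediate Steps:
o(O) = -3 + O (o(O) = O - 3 = -3 + O)
c(P) = 1 (c(P) = -3 + 4 = 1)
-356*c(3) = -356*1 = -356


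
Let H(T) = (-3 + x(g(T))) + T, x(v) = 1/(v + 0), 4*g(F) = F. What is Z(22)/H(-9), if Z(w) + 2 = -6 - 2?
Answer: 45/56 ≈ 0.80357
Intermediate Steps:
g(F) = F/4
Z(w) = -10 (Z(w) = -2 + (-6 - 2) = -2 - 8 = -10)
x(v) = 1/v
H(T) = -3 + T + 4/T (H(T) = (-3 + 1/(T/4)) + T = (-3 + 4/T) + T = -3 + T + 4/T)
Z(22)/H(-9) = -10/(-3 - 9 + 4/(-9)) = -10/(-3 - 9 + 4*(-1/9)) = -10/(-3 - 9 - 4/9) = -10/(-112/9) = -10*(-9/112) = 45/56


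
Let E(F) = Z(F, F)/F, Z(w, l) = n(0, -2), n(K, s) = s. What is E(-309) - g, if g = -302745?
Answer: 93548207/309 ≈ 3.0275e+5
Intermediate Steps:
Z(w, l) = -2
E(F) = -2/F
E(-309) - g = -2/(-309) - 1*(-302745) = -2*(-1/309) + 302745 = 2/309 + 302745 = 93548207/309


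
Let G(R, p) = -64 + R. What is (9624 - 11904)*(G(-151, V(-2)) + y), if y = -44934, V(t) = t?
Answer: 102939720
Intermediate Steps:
(9624 - 11904)*(G(-151, V(-2)) + y) = (9624 - 11904)*((-64 - 151) - 44934) = -2280*(-215 - 44934) = -2280*(-45149) = 102939720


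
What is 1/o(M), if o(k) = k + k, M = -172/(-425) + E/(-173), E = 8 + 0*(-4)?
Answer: 73525/52712 ≈ 1.3948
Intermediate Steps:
E = 8 (E = 8 + 0 = 8)
M = 26356/73525 (M = -172/(-425) + 8/(-173) = -172*(-1/425) + 8*(-1/173) = 172/425 - 8/173 = 26356/73525 ≈ 0.35846)
o(k) = 2*k
1/o(M) = 1/(2*(26356/73525)) = 1/(52712/73525) = 73525/52712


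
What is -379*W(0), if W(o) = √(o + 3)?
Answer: -379*√3 ≈ -656.45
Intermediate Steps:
W(o) = √(3 + o)
-379*W(0) = -379*√(3 + 0) = -379*√3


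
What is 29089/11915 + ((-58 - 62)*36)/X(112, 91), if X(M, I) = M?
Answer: -3013427/83405 ≈ -36.130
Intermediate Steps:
29089/11915 + ((-58 - 62)*36)/X(112, 91) = 29089/11915 + ((-58 - 62)*36)/112 = 29089*(1/11915) - 120*36*(1/112) = 29089/11915 - 4320*1/112 = 29089/11915 - 270/7 = -3013427/83405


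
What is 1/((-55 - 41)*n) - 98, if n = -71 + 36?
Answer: -329279/3360 ≈ -98.000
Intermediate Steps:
n = -35
1/((-55 - 41)*n) - 98 = 1/(-55 - 41*(-35)) - 98 = -1/35/(-96) - 98 = -1/96*(-1/35) - 98 = 1/3360 - 98 = -329279/3360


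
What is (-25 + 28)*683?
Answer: 2049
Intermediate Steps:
(-25 + 28)*683 = 3*683 = 2049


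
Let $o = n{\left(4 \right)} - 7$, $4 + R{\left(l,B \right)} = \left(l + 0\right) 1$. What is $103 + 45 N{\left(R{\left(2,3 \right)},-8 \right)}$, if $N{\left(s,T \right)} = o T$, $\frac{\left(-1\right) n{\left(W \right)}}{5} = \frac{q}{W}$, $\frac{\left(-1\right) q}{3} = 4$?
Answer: $-2777$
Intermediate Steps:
$q = -12$ ($q = \left(-3\right) 4 = -12$)
$R{\left(l,B \right)} = -4 + l$ ($R{\left(l,B \right)} = -4 + \left(l + 0\right) 1 = -4 + l 1 = -4 + l$)
$n{\left(W \right)} = \frac{60}{W}$ ($n{\left(W \right)} = - 5 \left(- \frac{12}{W}\right) = \frac{60}{W}$)
$o = 8$ ($o = \frac{60}{4} - 7 = 60 \cdot \frac{1}{4} - 7 = 15 - 7 = 8$)
$N{\left(s,T \right)} = 8 T$
$103 + 45 N{\left(R{\left(2,3 \right)},-8 \right)} = 103 + 45 \cdot 8 \left(-8\right) = 103 + 45 \left(-64\right) = 103 - 2880 = -2777$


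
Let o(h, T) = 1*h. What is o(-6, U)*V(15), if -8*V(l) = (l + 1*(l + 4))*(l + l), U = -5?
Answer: 765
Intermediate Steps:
o(h, T) = h
V(l) = -l*(4 + 2*l)/4 (V(l) = -(l + 1*(l + 4))*(l + l)/8 = -(l + 1*(4 + l))*2*l/8 = -(l + (4 + l))*2*l/8 = -(4 + 2*l)*2*l/8 = -l*(4 + 2*l)/4)
o(-6, U)*V(15) = -(-3)*15*(2 + 15) = -(-3)*15*17 = -6*(-255/2) = 765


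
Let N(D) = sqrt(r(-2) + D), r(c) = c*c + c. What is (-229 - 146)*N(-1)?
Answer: -375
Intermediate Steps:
r(c) = c + c**2 (r(c) = c**2 + c = c + c**2)
N(D) = sqrt(2 + D) (N(D) = sqrt(-2*(1 - 2) + D) = sqrt(-2*(-1) + D) = sqrt(2 + D))
(-229 - 146)*N(-1) = (-229 - 146)*sqrt(2 - 1) = -375*sqrt(1) = -375*1 = -375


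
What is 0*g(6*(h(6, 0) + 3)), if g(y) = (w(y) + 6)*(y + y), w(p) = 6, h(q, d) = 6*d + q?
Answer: 0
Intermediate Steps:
h(q, d) = q + 6*d
g(y) = 24*y (g(y) = (6 + 6)*(y + y) = 12*(2*y) = 24*y)
0*g(6*(h(6, 0) + 3)) = 0*(24*(6*((6 + 6*0) + 3))) = 0*(24*(6*((6 + 0) + 3))) = 0*(24*(6*(6 + 3))) = 0*(24*(6*9)) = 0*(24*54) = 0*1296 = 0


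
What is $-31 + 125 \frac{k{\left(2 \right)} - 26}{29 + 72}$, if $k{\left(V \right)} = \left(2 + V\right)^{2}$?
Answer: $- \frac{4381}{101} \approx -43.376$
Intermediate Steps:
$-31 + 125 \frac{k{\left(2 \right)} - 26}{29 + 72} = -31 + 125 \frac{\left(2 + 2\right)^{2} - 26}{29 + 72} = -31 + 125 \frac{4^{2} - 26}{101} = -31 + 125 \left(16 - 26\right) \frac{1}{101} = -31 + 125 \left(\left(-10\right) \frac{1}{101}\right) = -31 + 125 \left(- \frac{10}{101}\right) = -31 - \frac{1250}{101} = - \frac{4381}{101}$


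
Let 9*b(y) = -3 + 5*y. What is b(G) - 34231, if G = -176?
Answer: -308962/9 ≈ -34329.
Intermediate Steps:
b(y) = -⅓ + 5*y/9 (b(y) = (-3 + 5*y)/9 = -⅓ + 5*y/9)
b(G) - 34231 = (-⅓ + (5/9)*(-176)) - 34231 = (-⅓ - 880/9) - 34231 = -883/9 - 34231 = -308962/9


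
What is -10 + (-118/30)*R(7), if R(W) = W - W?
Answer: -10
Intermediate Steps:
R(W) = 0
-10 + (-118/30)*R(7) = -10 - 118/30*0 = -10 - 118*1/30*0 = -10 - 59/15*0 = -10 + 0 = -10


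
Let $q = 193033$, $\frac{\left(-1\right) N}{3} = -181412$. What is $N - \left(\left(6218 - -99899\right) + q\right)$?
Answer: $245086$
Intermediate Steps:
$N = 544236$ ($N = \left(-3\right) \left(-181412\right) = 544236$)
$N - \left(\left(6218 - -99899\right) + q\right) = 544236 - \left(\left(6218 - -99899\right) + 193033\right) = 544236 - \left(\left(6218 + 99899\right) + 193033\right) = 544236 - \left(106117 + 193033\right) = 544236 - 299150 = 245086$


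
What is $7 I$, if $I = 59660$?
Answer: $417620$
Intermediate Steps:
$7 I = 7 \cdot 59660 = 417620$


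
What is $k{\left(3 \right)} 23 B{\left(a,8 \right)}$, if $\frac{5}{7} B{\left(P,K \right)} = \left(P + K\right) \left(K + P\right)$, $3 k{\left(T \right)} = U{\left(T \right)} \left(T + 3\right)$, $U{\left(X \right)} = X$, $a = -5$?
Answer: $\frac{8694}{5} \approx 1738.8$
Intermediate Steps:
$k{\left(T \right)} = \frac{T \left(3 + T\right)}{3}$ ($k{\left(T \right)} = \frac{T \left(T + 3\right)}{3} = \frac{T \left(3 + T\right)}{3}$)
$B{\left(P,K \right)} = \frac{7 \left(K + P\right)^{2}}{5}$ ($B{\left(P,K \right)} = \frac{7 \left(P + K\right) \left(K + P\right)}{5} = \frac{7 \left(K + P\right) \left(K + P\right)}{5} = \frac{7 \left(K + P\right)^{2}}{5}$)
$k{\left(3 \right)} 23 B{\left(a,8 \right)} = \frac{1}{3} \cdot 3 \left(3 + 3\right) 23 \frac{7 \left(8 - 5\right)^{2}}{5} = \frac{1}{3} \cdot 3 \cdot 6 \cdot 23 \frac{7 \cdot 3^{2}}{5} = 6 \cdot 23 \cdot \frac{7}{5} \cdot 9 = 138 \cdot \frac{63}{5} = \frac{8694}{5}$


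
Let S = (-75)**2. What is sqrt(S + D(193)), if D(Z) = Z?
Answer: sqrt(5818) ≈ 76.276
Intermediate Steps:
S = 5625
sqrt(S + D(193)) = sqrt(5625 + 193) = sqrt(5818)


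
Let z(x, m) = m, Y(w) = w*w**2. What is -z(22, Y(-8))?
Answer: 512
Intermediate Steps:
Y(w) = w**3
-z(22, Y(-8)) = -1*(-8)**3 = -1*(-512) = 512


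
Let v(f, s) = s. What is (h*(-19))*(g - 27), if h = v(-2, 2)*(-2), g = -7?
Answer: -2584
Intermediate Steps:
h = -4 (h = 2*(-2) = -4)
(h*(-19))*(g - 27) = (-4*(-19))*(-7 - 27) = 76*(-34) = -2584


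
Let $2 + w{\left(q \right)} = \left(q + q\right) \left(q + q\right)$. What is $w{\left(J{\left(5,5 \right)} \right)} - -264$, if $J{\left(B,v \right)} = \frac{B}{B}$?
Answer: $266$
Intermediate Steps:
$J{\left(B,v \right)} = 1$
$w{\left(q \right)} = -2 + 4 q^{2}$ ($w{\left(q \right)} = -2 + \left(q + q\right) \left(q + q\right) = -2 + 2 q 2 q = -2 + 4 q^{2}$)
$w{\left(J{\left(5,5 \right)} \right)} - -264 = \left(-2 + 4 \cdot 1^{2}\right) - -264 = \left(-2 + 4 \cdot 1\right) + 264 = \left(-2 + 4\right) + 264 = 2 + 264 = 266$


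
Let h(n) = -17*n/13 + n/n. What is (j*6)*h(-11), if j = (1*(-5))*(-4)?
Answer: 24000/13 ≈ 1846.2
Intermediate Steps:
j = 20 (j = -5*(-4) = 20)
h(n) = 1 - 17*n/13 (h(n) = -17*n/13 + 1 = 1 - 17*n/13)
(j*6)*h(-11) = (20*6)*(1 - 17/13*(-11)) = 120*(1 + 187/13) = 120*(200/13) = 24000/13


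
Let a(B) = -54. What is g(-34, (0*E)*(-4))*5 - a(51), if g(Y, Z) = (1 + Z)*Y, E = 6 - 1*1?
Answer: -116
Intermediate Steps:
E = 5 (E = 6 - 1 = 5)
g(Y, Z) = Y*(1 + Z)
g(-34, (0*E)*(-4))*5 - a(51) = -34*(1 + (0*5)*(-4))*5 - 1*(-54) = -34*(1 + 0*(-4))*5 + 54 = -34*(1 + 0)*5 + 54 = -34*1*5 + 54 = -34*5 + 54 = -170 + 54 = -116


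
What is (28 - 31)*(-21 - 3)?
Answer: 72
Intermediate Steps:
(28 - 31)*(-21 - 3) = -3*(-24) = 72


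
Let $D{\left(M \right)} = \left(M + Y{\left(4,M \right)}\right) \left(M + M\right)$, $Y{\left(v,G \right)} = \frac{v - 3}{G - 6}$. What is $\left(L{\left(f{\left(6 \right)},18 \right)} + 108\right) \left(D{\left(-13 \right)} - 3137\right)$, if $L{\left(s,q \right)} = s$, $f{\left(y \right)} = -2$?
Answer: $- \frac{5634430}{19} \approx -2.9655 \cdot 10^{5}$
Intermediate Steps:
$Y{\left(v,G \right)} = \frac{-3 + v}{-6 + G}$
$D{\left(M \right)} = 2 M \left(M + \frac{1}{-6 + M}\right)$ ($D{\left(M \right)} = \left(M + \frac{-3 + 4}{-6 + M}\right) \left(M + M\right) = \left(M + \frac{1}{-6 + M} 1\right) 2 M = \left(M + \frac{1}{-6 + M}\right) 2 M = 2 M \left(M + \frac{1}{-6 + M}\right)$)
$\left(L{\left(f{\left(6 \right)},18 \right)} + 108\right) \left(D{\left(-13 \right)} - 3137\right) = \left(-2 + 108\right) \left(2 \left(-13\right) \frac{1}{-6 - 13} \left(1 - 13 \left(-6 - 13\right)\right) - 3137\right) = 106 \left(2 \left(-13\right) \frac{1}{-19} \left(1 - -247\right) - 3137\right) = 106 \left(2 \left(-13\right) \left(- \frac{1}{19}\right) \left(1 + 247\right) - 3137\right) = 106 \left(2 \left(-13\right) \left(- \frac{1}{19}\right) 248 - 3137\right) = 106 \left(\frac{6448}{19} - 3137\right) = 106 \left(- \frac{53155}{19}\right) = - \frac{5634430}{19}$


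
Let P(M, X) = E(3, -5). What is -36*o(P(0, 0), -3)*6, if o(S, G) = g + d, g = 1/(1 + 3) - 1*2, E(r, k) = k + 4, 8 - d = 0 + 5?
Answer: -270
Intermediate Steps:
d = 3 (d = 8 - (0 + 5) = 8 - 1*5 = 8 - 5 = 3)
E(r, k) = 4 + k
g = -7/4 (g = 1/4 - 2 = -7/4 ≈ -1.7500)
P(M, X) = -1 (P(M, X) = 4 - 5 = -1)
o(S, G) = 5/4 (o(S, G) = -7/4 + 3 = 5/4)
-36*o(P(0, 0), -3)*6 = -45*6 = -36*15/2 = -270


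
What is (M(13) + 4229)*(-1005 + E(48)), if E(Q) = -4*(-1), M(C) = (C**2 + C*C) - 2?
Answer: -4569565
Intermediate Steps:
M(C) = -2 + 2*C**2 (M(C) = (C**2 + C**2) - 2 = 2*C**2 - 2 = -2 + 2*C**2)
E(Q) = 4
(M(13) + 4229)*(-1005 + E(48)) = ((-2 + 2*13**2) + 4229)*(-1005 + 4) = ((-2 + 2*169) + 4229)*(-1001) = ((-2 + 338) + 4229)*(-1001) = (336 + 4229)*(-1001) = 4565*(-1001) = -4569565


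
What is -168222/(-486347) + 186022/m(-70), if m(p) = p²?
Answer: 45647764717/1191550150 ≈ 38.310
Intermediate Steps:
-168222/(-486347) + 186022/m(-70) = -168222/(-486347) + 186022/((-70)²) = -168222*(-1/486347) + 186022/4900 = 168222/486347 + 186022*(1/4900) = 168222/486347 + 93011/2450 = 45647764717/1191550150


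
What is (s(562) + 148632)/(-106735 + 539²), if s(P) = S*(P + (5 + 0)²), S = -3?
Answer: 48957/61262 ≈ 0.79914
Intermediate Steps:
s(P) = -75 - 3*P (s(P) = -3*(P + (5 + 0)²) = -3*(P + 5²) = -3*(P + 25) = -3*(25 + P) = -75 - 3*P)
(s(562) + 148632)/(-106735 + 539²) = ((-75 - 3*562) + 148632)/(-106735 + 539²) = ((-75 - 1686) + 148632)/(-106735 + 290521) = (-1761 + 148632)/183786 = 146871*(1/183786) = 48957/61262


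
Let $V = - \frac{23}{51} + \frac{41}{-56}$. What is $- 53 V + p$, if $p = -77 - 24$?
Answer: $- \frac{109369}{2856} \approx -38.294$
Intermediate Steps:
$p = -101$
$V = - \frac{3379}{2856}$ ($V = \left(-23\right) \frac{1}{51} + 41 \left(- \frac{1}{56}\right) = - \frac{23}{51} - \frac{41}{56} = - \frac{3379}{2856} \approx -1.1831$)
$- 53 V + p = \left(-53\right) \left(- \frac{3379}{2856}\right) - 101 = \frac{179087}{2856} - 101 = - \frac{109369}{2856}$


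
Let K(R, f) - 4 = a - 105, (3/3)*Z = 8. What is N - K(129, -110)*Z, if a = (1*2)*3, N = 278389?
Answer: 279149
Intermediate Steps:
Z = 8
a = 6 (a = 2*3 = 6)
K(R, f) = -95 (K(R, f) = 4 + (6 - 105) = 4 - 99 = -95)
N - K(129, -110)*Z = 278389 - (-95)*8 = 278389 - 1*(-760) = 278389 + 760 = 279149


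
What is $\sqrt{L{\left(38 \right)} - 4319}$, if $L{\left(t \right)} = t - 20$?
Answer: $i \sqrt{4301} \approx 65.582 i$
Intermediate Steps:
$L{\left(t \right)} = -20 + t$ ($L{\left(t \right)} = t - 20 = -20 + t$)
$\sqrt{L{\left(38 \right)} - 4319} = \sqrt{\left(-20 + 38\right) - 4319} = \sqrt{18 - 4319} = \sqrt{-4301} = i \sqrt{4301}$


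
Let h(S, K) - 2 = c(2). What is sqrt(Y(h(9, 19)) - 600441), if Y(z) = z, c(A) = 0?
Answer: I*sqrt(600439) ≈ 774.88*I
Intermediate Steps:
h(S, K) = 2 (h(S, K) = 2 + 0 = 2)
sqrt(Y(h(9, 19)) - 600441) = sqrt(2 - 600441) = sqrt(-600439) = I*sqrt(600439)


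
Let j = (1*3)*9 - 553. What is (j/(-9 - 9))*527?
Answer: 138601/9 ≈ 15400.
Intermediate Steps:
j = -526 (j = 3*9 - 553 = 27 - 553 = -526)
(j/(-9 - 9))*527 = (-526/(-9 - 9))*527 = (-526/(-18))*527 = -1/18*(-526)*527 = (263/9)*527 = 138601/9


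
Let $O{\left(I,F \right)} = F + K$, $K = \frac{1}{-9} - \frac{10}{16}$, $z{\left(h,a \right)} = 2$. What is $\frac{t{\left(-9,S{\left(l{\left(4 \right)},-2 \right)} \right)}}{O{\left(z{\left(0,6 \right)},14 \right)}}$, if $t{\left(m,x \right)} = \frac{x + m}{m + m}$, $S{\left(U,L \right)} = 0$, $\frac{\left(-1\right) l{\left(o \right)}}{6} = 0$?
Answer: $\frac{36}{955} \approx 0.037696$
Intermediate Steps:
$l{\left(o \right)} = 0$ ($l{\left(o \right)} = \left(-6\right) 0 = 0$)
$t{\left(m,x \right)} = \frac{m + x}{2 m}$
$K = - \frac{53}{72}$ ($K = - \frac{1}{9} - 10 \cdot \frac{1}{16} = - \frac{1}{9} - \frac{5}{8} = - \frac{53}{72} \approx -0.73611$)
$O{\left(I,F \right)} = - \frac{53}{72} + F$ ($O{\left(I,F \right)} = F - \frac{53}{72} = - \frac{53}{72} + F$)
$\frac{t{\left(-9,S{\left(l{\left(4 \right)},-2 \right)} \right)}}{O{\left(z{\left(0,6 \right)},14 \right)}} = \frac{\frac{1}{2} \frac{1}{-9} \left(-9 + 0\right)}{- \frac{53}{72} + 14} = \frac{\frac{1}{2} \left(- \frac{1}{9}\right) \left(-9\right)}{\frac{955}{72}} = \frac{1}{2} \cdot \frac{72}{955} = \frac{36}{955}$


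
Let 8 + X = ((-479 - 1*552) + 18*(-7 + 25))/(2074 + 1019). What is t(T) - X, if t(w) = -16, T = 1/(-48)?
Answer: -24037/3093 ≈ -7.7714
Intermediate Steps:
T = -1/48 ≈ -0.020833
X = -25451/3093 (X = -8 + ((-479 - 1*552) + 18*(-7 + 25))/(2074 + 1019) = -8 + ((-479 - 552) + 18*18)/3093 = -8 + (-1031 + 324)*(1/3093) = -8 - 707*1/3093 = -8 - 707/3093 = -25451/3093 ≈ -8.2286)
t(T) - X = -16 - 1*(-25451/3093) = -16 + 25451/3093 = -24037/3093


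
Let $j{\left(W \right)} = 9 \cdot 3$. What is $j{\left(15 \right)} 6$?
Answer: $162$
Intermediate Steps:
$j{\left(W \right)} = 27$
$j{\left(15 \right)} 6 = 27 \cdot 6 = 162$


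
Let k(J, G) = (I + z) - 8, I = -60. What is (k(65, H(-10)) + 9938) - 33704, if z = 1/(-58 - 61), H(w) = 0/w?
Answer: -2836247/119 ≈ -23834.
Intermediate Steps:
H(w) = 0
z = -1/119 (z = 1/(-119) = -1/119 ≈ -0.0084034)
k(J, G) = -8093/119 (k(J, G) = (-60 - 1/119) - 8 = -7141/119 - 8 = -8093/119)
(k(65, H(-10)) + 9938) - 33704 = (-8093/119 + 9938) - 33704 = 1174529/119 - 33704 = -2836247/119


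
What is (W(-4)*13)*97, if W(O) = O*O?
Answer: 20176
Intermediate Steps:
W(O) = O**2
(W(-4)*13)*97 = ((-4)**2*13)*97 = (16*13)*97 = 208*97 = 20176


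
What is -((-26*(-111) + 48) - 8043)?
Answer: 5109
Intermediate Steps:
-((-26*(-111) + 48) - 8043) = -((2886 + 48) - 8043) = -(2934 - 8043) = -1*(-5109) = 5109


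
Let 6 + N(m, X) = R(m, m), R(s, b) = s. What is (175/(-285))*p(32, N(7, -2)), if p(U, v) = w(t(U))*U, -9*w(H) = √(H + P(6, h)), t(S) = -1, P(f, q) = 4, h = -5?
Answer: 1120*√3/513 ≈ 3.7815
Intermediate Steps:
N(m, X) = -6 + m
w(H) = -√(4 + H)/9 (w(H) = -√(H + 4)/9 = -√(4 + H)/9)
p(U, v) = -U*√3/9 (p(U, v) = (-√(4 - 1)/9)*U = (-√3/9)*U = -U*√3/9)
(175/(-285))*p(32, N(7, -2)) = (175/(-285))*(-⅑*32*√3) = (175*(-1/285))*(-32*√3/9) = -(-1120)*√3/513 = 1120*√3/513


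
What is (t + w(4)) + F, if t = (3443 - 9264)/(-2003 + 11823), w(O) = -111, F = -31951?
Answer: -314854661/9820 ≈ -32063.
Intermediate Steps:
t = -5821/9820 ≈ -0.59277
(t + w(4)) + F = (-5821/9820 - 111) - 31951 = -1095841/9820 - 31951 = -314854661/9820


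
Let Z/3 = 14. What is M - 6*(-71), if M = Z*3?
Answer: 552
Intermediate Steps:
Z = 42 (Z = 3*14 = 42)
M = 126 (M = 42*3 = 126)
M - 6*(-71) = 126 - 6*(-71) = 126 + 426 = 552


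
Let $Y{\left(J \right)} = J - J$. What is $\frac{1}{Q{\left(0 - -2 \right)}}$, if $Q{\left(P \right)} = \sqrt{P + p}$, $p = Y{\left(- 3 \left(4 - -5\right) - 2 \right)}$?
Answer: $\frac{\sqrt{2}}{2} \approx 0.70711$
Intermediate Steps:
$Y{\left(J \right)} = 0$
$p = 0$
$Q{\left(P \right)} = \sqrt{P}$ ($Q{\left(P \right)} = \sqrt{P + 0} = \sqrt{P}$)
$\frac{1}{Q{\left(0 - -2 \right)}} = \frac{1}{\sqrt{0 - -2}} = \frac{1}{\sqrt{0 + 2}} = \frac{1}{\sqrt{2}} = \frac{\sqrt{2}}{2}$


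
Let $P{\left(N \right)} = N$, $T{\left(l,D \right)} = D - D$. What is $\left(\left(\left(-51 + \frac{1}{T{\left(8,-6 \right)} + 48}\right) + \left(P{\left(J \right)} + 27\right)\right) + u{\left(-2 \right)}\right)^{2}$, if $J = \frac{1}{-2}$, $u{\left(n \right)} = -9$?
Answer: $\frac{2582449}{2304} \approx 1120.9$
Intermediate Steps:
$J = - \frac{1}{2} \approx -0.5$
$T{\left(l,D \right)} = 0$
$\left(\left(\left(-51 + \frac{1}{T{\left(8,-6 \right)} + 48}\right) + \left(P{\left(J \right)} + 27\right)\right) + u{\left(-2 \right)}\right)^{2} = \left(\left(\left(-51 + \frac{1}{0 + 48}\right) + \left(- \frac{1}{2} + 27\right)\right) - 9\right)^{2} = \left(\left(\left(-51 + \frac{1}{48}\right) + \frac{53}{2}\right) - 9\right)^{2} = \left(\left(- \frac{2447}{48} + \frac{53}{2}\right) - 9\right)^{2} = \left(- \frac{1175}{48} - 9\right)^{2} = \left(- \frac{1607}{48}\right)^{2} = \frac{2582449}{2304}$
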